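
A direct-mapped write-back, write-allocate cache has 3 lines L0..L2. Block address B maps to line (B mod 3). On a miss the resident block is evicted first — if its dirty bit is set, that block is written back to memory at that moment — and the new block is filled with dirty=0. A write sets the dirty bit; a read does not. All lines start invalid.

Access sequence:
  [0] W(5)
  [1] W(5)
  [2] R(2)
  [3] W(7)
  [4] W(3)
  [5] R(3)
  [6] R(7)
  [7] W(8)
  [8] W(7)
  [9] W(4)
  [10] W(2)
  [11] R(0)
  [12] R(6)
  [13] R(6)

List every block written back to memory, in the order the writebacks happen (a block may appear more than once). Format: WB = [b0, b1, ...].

0: W B5 → L2 miss [D]
1: W B5 → L2 hit [D]
2: R B2 → L2 miss wb→B5 [-]
3: W B7 → L1 miss [D]
4: W B3 → L0 miss [D]
5: R B3 → L0 hit [D]
6: R B7 → L1 hit [D]
7: W B8 → L2 miss [D]
8: W B7 → L1 hit [D]
9: W B4 → L1 miss wb→B7 [D]
10: W B2 → L2 miss wb→B8 [D]
11: R B0 → L0 miss wb→B3 [-]
12: R B6 → L0 miss [-]
13: R B6 → L0 hit [-]

WB = [5, 7, 8, 3]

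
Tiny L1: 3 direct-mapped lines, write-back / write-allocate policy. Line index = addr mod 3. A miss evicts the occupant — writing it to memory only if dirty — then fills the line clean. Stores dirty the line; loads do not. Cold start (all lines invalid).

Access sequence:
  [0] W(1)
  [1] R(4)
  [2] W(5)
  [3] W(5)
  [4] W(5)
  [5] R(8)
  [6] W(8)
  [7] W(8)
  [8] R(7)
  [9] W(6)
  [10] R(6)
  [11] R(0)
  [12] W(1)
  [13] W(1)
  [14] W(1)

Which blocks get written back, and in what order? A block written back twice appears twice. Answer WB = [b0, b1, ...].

0: W B1 → L1 miss [D]
1: R B4 → L1 miss wb→B1 [-]
2: W B5 → L2 miss [D]
3: W B5 → L2 hit [D]
4: W B5 → L2 hit [D]
5: R B8 → L2 miss wb→B5 [-]
6: W B8 → L2 hit [D]
7: W B8 → L2 hit [D]
8: R B7 → L1 miss [-]
9: W B6 → L0 miss [D]
10: R B6 → L0 hit [D]
11: R B0 → L0 miss wb→B6 [-]
12: W B1 → L1 miss [D]
13: W B1 → L1 hit [D]
14: W B1 → L1 hit [D]

WB = [1, 5, 6]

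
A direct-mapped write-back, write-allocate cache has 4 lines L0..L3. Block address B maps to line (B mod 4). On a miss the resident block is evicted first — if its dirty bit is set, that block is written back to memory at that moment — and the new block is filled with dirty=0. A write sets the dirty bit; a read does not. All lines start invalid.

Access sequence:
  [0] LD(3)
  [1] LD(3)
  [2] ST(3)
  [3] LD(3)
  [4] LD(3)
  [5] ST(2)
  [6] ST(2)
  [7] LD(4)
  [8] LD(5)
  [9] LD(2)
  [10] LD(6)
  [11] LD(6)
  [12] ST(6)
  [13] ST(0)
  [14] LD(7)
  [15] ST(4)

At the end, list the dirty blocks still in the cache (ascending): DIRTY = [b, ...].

  0 | R B3 → L3 miss [-]
  1 | R B3 → L3 hit [-]
  2 | W B3 → L3 hit [D]
  3 | R B3 → L3 hit [D]
  4 | R B3 → L3 hit [D]
  5 | W B2 → L2 miss [D]
  6 | W B2 → L2 hit [D]
  7 | R B4 → L0 miss [-]
  8 | R B5 → L1 miss [-]
  9 | R B2 → L2 hit [D]
  10 | R B6 → L2 miss wb→B2 [-]
  11 | R B6 → L2 hit [-]
  12 | W B6 → L2 hit [D]
  13 | W B0 → L0 miss [D]
  14 | R B7 → L3 miss wb→B3 [-]
  15 | W B4 → L0 miss wb→B0 [D]

DIRTY = [4, 6]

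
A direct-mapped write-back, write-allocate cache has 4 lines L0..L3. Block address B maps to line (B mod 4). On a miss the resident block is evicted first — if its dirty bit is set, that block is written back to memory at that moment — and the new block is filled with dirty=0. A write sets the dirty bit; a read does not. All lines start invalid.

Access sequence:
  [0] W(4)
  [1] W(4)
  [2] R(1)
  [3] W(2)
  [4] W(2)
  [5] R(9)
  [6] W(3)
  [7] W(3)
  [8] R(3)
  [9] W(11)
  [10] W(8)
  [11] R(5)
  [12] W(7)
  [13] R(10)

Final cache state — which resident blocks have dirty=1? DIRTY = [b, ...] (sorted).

DIRTY = [7, 8]

0: W B4 → L0 miss [D]
1: W B4 → L0 hit [D]
2: R B1 → L1 miss [-]
3: W B2 → L2 miss [D]
4: W B2 → L2 hit [D]
5: R B9 → L1 miss [-]
6: W B3 → L3 miss [D]
7: W B3 → L3 hit [D]
8: R B3 → L3 hit [D]
9: W B11 → L3 miss wb→B3 [D]
10: W B8 → L0 miss wb→B4 [D]
11: R B5 → L1 miss [-]
12: W B7 → L3 miss wb→B11 [D]
13: R B10 → L2 miss wb→B2 [-]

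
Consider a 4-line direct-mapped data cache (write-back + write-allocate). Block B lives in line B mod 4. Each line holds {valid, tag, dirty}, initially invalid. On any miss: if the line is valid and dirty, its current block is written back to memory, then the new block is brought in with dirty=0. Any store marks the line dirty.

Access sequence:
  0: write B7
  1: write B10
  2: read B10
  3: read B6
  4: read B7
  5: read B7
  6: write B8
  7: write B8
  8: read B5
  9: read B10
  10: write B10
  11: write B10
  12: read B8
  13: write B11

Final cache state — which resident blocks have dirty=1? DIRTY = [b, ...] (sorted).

0: W B7 -> L3 miss  d=D]
1: W B10 -> L2 miss  d=D]
2: R B10 -> L2 hit  d=D]
3: R B6 -> L2 miss wb->B10  d=-]
4: R B7 -> L3 hit  d=D]
5: R B7 -> L3 hit  d=D]
6: W B8 -> L0 miss  d=D]
7: W B8 -> L0 hit  d=D]
8: R B5 -> L1 miss  d=-]
9: R B10 -> L2 miss  d=-]
10: W B10 -> L2 hit  d=D]
11: W B10 -> L2 hit  d=D]
12: R B8 -> L0 hit  d=D]
13: W B11 -> L3 miss wb->B7  d=D]

DIRTY = [8, 10, 11]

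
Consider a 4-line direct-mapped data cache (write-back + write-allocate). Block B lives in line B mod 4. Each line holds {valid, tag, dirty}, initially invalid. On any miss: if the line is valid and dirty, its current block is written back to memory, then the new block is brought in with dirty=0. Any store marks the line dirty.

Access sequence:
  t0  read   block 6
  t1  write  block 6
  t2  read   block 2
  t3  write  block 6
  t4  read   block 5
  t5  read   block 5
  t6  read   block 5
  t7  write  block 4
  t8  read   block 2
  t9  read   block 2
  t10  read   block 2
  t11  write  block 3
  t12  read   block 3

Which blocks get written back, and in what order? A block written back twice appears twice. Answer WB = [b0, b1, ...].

WB = [6, 6]

0: R B6 -> L2 miss  d=-]
1: W B6 -> L2 hit  d=D]
2: R B2 -> L2 miss wb->B6  d=-]
3: W B6 -> L2 miss  d=D]
4: R B5 -> L1 miss  d=-]
5: R B5 -> L1 hit  d=-]
6: R B5 -> L1 hit  d=-]
7: W B4 -> L0 miss  d=D]
8: R B2 -> L2 miss wb->B6  d=-]
9: R B2 -> L2 hit  d=-]
10: R B2 -> L2 hit  d=-]
11: W B3 -> L3 miss  d=D]
12: R B3 -> L3 hit  d=D]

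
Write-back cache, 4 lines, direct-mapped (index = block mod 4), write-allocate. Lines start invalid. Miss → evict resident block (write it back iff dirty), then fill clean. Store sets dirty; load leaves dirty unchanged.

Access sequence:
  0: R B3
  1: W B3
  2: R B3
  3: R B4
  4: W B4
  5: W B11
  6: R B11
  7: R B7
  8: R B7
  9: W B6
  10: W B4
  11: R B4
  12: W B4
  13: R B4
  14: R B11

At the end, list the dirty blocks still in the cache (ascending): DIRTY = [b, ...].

DIRTY = [4, 6]

0: R B3 → L3 miss [-]
1: W B3 → L3 hit [D]
2: R B3 → L3 hit [D]
3: R B4 → L0 miss [-]
4: W B4 → L0 hit [D]
5: W B11 → L3 miss wb→B3 [D]
6: R B11 → L3 hit [D]
7: R B7 → L3 miss wb→B11 [-]
8: R B7 → L3 hit [-]
9: W B6 → L2 miss [D]
10: W B4 → L0 hit [D]
11: R B4 → L0 hit [D]
12: W B4 → L0 hit [D]
13: R B4 → L0 hit [D]
14: R B11 → L3 miss [-]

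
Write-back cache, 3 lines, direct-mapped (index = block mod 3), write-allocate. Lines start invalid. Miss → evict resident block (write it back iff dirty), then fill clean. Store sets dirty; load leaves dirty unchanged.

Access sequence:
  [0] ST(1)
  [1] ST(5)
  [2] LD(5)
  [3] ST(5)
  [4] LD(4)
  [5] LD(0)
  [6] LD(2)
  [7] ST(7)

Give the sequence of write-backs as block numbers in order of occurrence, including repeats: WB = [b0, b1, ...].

0: W B1 → L1 miss [D]
1: W B5 → L2 miss [D]
2: R B5 → L2 hit [D]
3: W B5 → L2 hit [D]
4: R B4 → L1 miss wb→B1 [-]
5: R B0 → L0 miss [-]
6: R B2 → L2 miss wb→B5 [-]
7: W B7 → L1 miss [D]

WB = [1, 5]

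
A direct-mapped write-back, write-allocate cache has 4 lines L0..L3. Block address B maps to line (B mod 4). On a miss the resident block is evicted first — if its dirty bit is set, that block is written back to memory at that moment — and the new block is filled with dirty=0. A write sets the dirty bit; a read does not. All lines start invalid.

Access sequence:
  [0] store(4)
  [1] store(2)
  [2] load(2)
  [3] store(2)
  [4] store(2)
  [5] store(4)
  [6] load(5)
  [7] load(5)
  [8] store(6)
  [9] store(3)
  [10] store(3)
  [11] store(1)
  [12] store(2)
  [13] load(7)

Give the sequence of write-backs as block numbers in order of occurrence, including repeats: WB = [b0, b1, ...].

  0 | W B4 → L0 miss [D]
  1 | W B2 → L2 miss [D]
  2 | R B2 → L2 hit [D]
  3 | W B2 → L2 hit [D]
  4 | W B2 → L2 hit [D]
  5 | W B4 → L0 hit [D]
  6 | R B5 → L1 miss [-]
  7 | R B5 → L1 hit [-]
  8 | W B6 → L2 miss wb→B2 [D]
  9 | W B3 → L3 miss [D]
  10 | W B3 → L3 hit [D]
  11 | W B1 → L1 miss [D]
  12 | W B2 → L2 miss wb→B6 [D]
  13 | R B7 → L3 miss wb→B3 [-]

WB = [2, 6, 3]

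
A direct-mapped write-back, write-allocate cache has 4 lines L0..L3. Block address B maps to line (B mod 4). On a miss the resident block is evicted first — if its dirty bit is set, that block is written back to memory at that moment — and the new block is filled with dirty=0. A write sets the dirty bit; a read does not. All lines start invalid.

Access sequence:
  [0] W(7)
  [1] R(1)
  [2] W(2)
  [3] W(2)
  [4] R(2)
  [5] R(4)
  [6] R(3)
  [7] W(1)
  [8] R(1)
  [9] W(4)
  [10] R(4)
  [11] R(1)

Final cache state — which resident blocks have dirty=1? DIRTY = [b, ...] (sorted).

0: W B7 → L3 miss [D]
1: R B1 → L1 miss [-]
2: W B2 → L2 miss [D]
3: W B2 → L2 hit [D]
4: R B2 → L2 hit [D]
5: R B4 → L0 miss [-]
6: R B3 → L3 miss wb→B7 [-]
7: W B1 → L1 hit [D]
8: R B1 → L1 hit [D]
9: W B4 → L0 hit [D]
10: R B4 → L0 hit [D]
11: R B1 → L1 hit [D]

DIRTY = [1, 2, 4]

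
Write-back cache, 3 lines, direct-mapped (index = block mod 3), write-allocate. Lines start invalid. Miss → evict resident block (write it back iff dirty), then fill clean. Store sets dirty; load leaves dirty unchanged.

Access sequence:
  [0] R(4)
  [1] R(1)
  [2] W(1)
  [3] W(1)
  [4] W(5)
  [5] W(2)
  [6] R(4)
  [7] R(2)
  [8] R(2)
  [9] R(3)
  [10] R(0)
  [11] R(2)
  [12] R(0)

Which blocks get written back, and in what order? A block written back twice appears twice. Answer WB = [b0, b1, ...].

WB = [5, 1]

0: R B4 -> L1 miss  d=-]
1: R B1 -> L1 miss  d=-]
2: W B1 -> L1 hit  d=D]
3: W B1 -> L1 hit  d=D]
4: W B5 -> L2 miss  d=D]
5: W B2 -> L2 miss wb->B5  d=D]
6: R B4 -> L1 miss wb->B1  d=-]
7: R B2 -> L2 hit  d=D]
8: R B2 -> L2 hit  d=D]
9: R B3 -> L0 miss  d=-]
10: R B0 -> L0 miss  d=-]
11: R B2 -> L2 hit  d=D]
12: R B0 -> L0 hit  d=-]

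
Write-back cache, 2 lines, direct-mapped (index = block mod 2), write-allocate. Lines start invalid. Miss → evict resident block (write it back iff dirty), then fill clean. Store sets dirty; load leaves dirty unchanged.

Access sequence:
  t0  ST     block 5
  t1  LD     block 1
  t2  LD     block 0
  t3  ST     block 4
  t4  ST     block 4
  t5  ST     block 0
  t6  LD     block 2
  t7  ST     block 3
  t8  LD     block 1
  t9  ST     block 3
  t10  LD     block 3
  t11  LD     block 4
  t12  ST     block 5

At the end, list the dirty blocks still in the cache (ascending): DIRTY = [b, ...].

DIRTY = [5]

0: W B5 → L1 miss [D]
1: R B1 → L1 miss wb→B5 [-]
2: R B0 → L0 miss [-]
3: W B4 → L0 miss [D]
4: W B4 → L0 hit [D]
5: W B0 → L0 miss wb→B4 [D]
6: R B2 → L0 miss wb→B0 [-]
7: W B3 → L1 miss [D]
8: R B1 → L1 miss wb→B3 [-]
9: W B3 → L1 miss [D]
10: R B3 → L1 hit [D]
11: R B4 → L0 miss [-]
12: W B5 → L1 miss wb→B3 [D]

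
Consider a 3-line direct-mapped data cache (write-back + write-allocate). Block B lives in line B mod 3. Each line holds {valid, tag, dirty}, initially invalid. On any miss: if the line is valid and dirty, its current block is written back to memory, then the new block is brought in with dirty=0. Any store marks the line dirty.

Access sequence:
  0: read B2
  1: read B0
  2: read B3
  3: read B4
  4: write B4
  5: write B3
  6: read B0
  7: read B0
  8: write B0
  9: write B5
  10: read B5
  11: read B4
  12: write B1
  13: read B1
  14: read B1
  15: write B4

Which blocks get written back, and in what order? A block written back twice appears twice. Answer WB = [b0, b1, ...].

WB = [3, 4, 1]

  0 | R B2 → L2 miss [-]
  1 | R B0 → L0 miss [-]
  2 | R B3 → L0 miss [-]
  3 | R B4 → L1 miss [-]
  4 | W B4 → L1 hit [D]
  5 | W B3 → L0 hit [D]
  6 | R B0 → L0 miss wb→B3 [-]
  7 | R B0 → L0 hit [-]
  8 | W B0 → L0 hit [D]
  9 | W B5 → L2 miss [D]
  10 | R B5 → L2 hit [D]
  11 | R B4 → L1 hit [D]
  12 | W B1 → L1 miss wb→B4 [D]
  13 | R B1 → L1 hit [D]
  14 | R B1 → L1 hit [D]
  15 | W B4 → L1 miss wb→B1 [D]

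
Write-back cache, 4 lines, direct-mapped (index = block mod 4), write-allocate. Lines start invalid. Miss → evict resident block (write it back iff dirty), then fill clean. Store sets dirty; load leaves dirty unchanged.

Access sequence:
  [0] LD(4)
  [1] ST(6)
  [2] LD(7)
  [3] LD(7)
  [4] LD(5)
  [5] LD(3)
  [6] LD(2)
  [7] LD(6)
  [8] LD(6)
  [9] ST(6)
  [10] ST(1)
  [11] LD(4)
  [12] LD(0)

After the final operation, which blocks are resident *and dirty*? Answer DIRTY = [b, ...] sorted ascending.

DIRTY = [1, 6]

  0 | R B4 → L0 miss [-]
  1 | W B6 → L2 miss [D]
  2 | R B7 → L3 miss [-]
  3 | R B7 → L3 hit [-]
  4 | R B5 → L1 miss [-]
  5 | R B3 → L3 miss [-]
  6 | R B2 → L2 miss wb→B6 [-]
  7 | R B6 → L2 miss [-]
  8 | R B6 → L2 hit [-]
  9 | W B6 → L2 hit [D]
  10 | W B1 → L1 miss [D]
  11 | R B4 → L0 hit [-]
  12 | R B0 → L0 miss [-]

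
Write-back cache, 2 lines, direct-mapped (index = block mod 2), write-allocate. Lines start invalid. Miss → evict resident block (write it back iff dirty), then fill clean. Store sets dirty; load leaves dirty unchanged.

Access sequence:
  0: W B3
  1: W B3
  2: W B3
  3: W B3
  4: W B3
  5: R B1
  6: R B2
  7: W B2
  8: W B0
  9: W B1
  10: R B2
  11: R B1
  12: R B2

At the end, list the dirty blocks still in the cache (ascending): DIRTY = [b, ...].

0: W B3 → L1 miss [D]
1: W B3 → L1 hit [D]
2: W B3 → L1 hit [D]
3: W B3 → L1 hit [D]
4: W B3 → L1 hit [D]
5: R B1 → L1 miss wb→B3 [-]
6: R B2 → L0 miss [-]
7: W B2 → L0 hit [D]
8: W B0 → L0 miss wb→B2 [D]
9: W B1 → L1 hit [D]
10: R B2 → L0 miss wb→B0 [-]
11: R B1 → L1 hit [D]
12: R B2 → L0 hit [-]

DIRTY = [1]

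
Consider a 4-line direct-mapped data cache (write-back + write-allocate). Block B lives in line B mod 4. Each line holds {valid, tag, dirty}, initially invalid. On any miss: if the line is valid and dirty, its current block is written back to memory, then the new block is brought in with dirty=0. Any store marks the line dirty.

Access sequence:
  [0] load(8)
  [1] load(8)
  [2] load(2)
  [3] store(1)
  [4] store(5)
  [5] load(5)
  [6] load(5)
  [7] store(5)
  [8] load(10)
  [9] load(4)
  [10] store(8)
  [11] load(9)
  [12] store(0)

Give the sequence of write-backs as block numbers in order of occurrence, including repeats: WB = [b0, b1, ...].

0: R B8 -> L0 miss  d=-]
1: R B8 -> L0 hit  d=-]
2: R B2 -> L2 miss  d=-]
3: W B1 -> L1 miss  d=D]
4: W B5 -> L1 miss wb->B1  d=D]
5: R B5 -> L1 hit  d=D]
6: R B5 -> L1 hit  d=D]
7: W B5 -> L1 hit  d=D]
8: R B10 -> L2 miss  d=-]
9: R B4 -> L0 miss  d=-]
10: W B8 -> L0 miss  d=D]
11: R B9 -> L1 miss wb->B5  d=-]
12: W B0 -> L0 miss wb->B8  d=D]

WB = [1, 5, 8]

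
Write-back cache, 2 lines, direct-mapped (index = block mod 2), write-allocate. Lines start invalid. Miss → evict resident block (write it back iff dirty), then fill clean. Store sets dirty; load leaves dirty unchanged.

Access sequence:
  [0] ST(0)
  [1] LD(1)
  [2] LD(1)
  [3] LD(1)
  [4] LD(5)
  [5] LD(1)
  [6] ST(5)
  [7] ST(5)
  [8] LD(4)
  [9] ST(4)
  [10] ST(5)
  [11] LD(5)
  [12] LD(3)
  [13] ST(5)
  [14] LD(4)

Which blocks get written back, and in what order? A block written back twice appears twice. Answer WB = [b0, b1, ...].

WB = [0, 5]

0: W B0 -> L0 miss  d=D]
1: R B1 -> L1 miss  d=-]
2: R B1 -> L1 hit  d=-]
3: R B1 -> L1 hit  d=-]
4: R B5 -> L1 miss  d=-]
5: R B1 -> L1 miss  d=-]
6: W B5 -> L1 miss  d=D]
7: W B5 -> L1 hit  d=D]
8: R B4 -> L0 miss wb->B0  d=-]
9: W B4 -> L0 hit  d=D]
10: W B5 -> L1 hit  d=D]
11: R B5 -> L1 hit  d=D]
12: R B3 -> L1 miss wb->B5  d=-]
13: W B5 -> L1 miss  d=D]
14: R B4 -> L0 hit  d=D]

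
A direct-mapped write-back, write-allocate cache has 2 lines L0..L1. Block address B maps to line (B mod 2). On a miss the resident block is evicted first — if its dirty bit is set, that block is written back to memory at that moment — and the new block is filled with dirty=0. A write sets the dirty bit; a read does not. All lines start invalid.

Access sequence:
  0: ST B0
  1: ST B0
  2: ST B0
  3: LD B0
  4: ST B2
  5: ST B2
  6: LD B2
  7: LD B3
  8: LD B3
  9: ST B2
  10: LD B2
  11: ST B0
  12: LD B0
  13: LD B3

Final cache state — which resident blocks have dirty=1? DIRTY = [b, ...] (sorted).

0: W B0 -> L0 miss  d=D]
1: W B0 -> L0 hit  d=D]
2: W B0 -> L0 hit  d=D]
3: R B0 -> L0 hit  d=D]
4: W B2 -> L0 miss wb->B0  d=D]
5: W B2 -> L0 hit  d=D]
6: R B2 -> L0 hit  d=D]
7: R B3 -> L1 miss  d=-]
8: R B3 -> L1 hit  d=-]
9: W B2 -> L0 hit  d=D]
10: R B2 -> L0 hit  d=D]
11: W B0 -> L0 miss wb->B2  d=D]
12: R B0 -> L0 hit  d=D]
13: R B3 -> L1 hit  d=-]

DIRTY = [0]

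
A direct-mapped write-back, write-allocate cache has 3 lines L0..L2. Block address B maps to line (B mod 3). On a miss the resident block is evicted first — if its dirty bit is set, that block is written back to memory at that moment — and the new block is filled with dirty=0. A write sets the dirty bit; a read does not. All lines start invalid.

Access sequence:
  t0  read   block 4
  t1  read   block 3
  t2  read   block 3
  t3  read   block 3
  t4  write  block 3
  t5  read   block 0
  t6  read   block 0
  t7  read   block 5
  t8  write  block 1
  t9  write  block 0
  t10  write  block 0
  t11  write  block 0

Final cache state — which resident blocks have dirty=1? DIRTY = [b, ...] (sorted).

0: R B4 → L1 miss [-]
1: R B3 → L0 miss [-]
2: R B3 → L0 hit [-]
3: R B3 → L0 hit [-]
4: W B3 → L0 hit [D]
5: R B0 → L0 miss wb→B3 [-]
6: R B0 → L0 hit [-]
7: R B5 → L2 miss [-]
8: W B1 → L1 miss [D]
9: W B0 → L0 hit [D]
10: W B0 → L0 hit [D]
11: W B0 → L0 hit [D]

DIRTY = [0, 1]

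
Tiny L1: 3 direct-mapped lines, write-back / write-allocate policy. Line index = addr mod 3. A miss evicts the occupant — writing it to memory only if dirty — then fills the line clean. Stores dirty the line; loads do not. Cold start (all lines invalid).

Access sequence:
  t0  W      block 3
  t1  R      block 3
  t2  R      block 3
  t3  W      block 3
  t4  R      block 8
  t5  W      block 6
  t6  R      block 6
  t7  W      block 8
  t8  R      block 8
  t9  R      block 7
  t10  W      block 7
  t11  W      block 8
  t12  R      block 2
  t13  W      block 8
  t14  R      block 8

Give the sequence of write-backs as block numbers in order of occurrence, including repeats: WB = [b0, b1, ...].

WB = [3, 8]

0: W B3 -> L0 miss  d=D]
1: R B3 -> L0 hit  d=D]
2: R B3 -> L0 hit  d=D]
3: W B3 -> L0 hit  d=D]
4: R B8 -> L2 miss  d=-]
5: W B6 -> L0 miss wb->B3  d=D]
6: R B6 -> L0 hit  d=D]
7: W B8 -> L2 hit  d=D]
8: R B8 -> L2 hit  d=D]
9: R B7 -> L1 miss  d=-]
10: W B7 -> L1 hit  d=D]
11: W B8 -> L2 hit  d=D]
12: R B2 -> L2 miss wb->B8  d=-]
13: W B8 -> L2 miss  d=D]
14: R B8 -> L2 hit  d=D]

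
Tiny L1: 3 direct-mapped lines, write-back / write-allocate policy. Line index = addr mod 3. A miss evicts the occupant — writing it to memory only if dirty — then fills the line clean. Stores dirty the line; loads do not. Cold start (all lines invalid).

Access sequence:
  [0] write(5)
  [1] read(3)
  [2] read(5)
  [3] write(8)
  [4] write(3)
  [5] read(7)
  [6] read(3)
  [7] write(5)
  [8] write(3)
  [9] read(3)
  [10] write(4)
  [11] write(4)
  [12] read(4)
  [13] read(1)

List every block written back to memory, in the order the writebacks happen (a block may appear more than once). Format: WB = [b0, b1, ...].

WB = [5, 8, 4]

  0 | W B5 → L2 miss [D]
  1 | R B3 → L0 miss [-]
  2 | R B5 → L2 hit [D]
  3 | W B8 → L2 miss wb→B5 [D]
  4 | W B3 → L0 hit [D]
  5 | R B7 → L1 miss [-]
  6 | R B3 → L0 hit [D]
  7 | W B5 → L2 miss wb→B8 [D]
  8 | W B3 → L0 hit [D]
  9 | R B3 → L0 hit [D]
  10 | W B4 → L1 miss [D]
  11 | W B4 → L1 hit [D]
  12 | R B4 → L1 hit [D]
  13 | R B1 → L1 miss wb→B4 [-]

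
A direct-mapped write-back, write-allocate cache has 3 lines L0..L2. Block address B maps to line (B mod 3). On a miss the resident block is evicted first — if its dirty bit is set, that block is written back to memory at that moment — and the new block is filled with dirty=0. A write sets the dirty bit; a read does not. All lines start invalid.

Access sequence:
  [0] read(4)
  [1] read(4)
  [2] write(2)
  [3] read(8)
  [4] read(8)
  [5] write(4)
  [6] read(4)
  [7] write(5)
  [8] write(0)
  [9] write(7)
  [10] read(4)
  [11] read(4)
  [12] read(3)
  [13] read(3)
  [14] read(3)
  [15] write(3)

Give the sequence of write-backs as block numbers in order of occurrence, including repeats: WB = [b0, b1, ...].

WB = [2, 4, 7, 0]

  0 | R B4 → L1 miss [-]
  1 | R B4 → L1 hit [-]
  2 | W B2 → L2 miss [D]
  3 | R B8 → L2 miss wb→B2 [-]
  4 | R B8 → L2 hit [-]
  5 | W B4 → L1 hit [D]
  6 | R B4 → L1 hit [D]
  7 | W B5 → L2 miss [D]
  8 | W B0 → L0 miss [D]
  9 | W B7 → L1 miss wb→B4 [D]
  10 | R B4 → L1 miss wb→B7 [-]
  11 | R B4 → L1 hit [-]
  12 | R B3 → L0 miss wb→B0 [-]
  13 | R B3 → L0 hit [-]
  14 | R B3 → L0 hit [-]
  15 | W B3 → L0 hit [D]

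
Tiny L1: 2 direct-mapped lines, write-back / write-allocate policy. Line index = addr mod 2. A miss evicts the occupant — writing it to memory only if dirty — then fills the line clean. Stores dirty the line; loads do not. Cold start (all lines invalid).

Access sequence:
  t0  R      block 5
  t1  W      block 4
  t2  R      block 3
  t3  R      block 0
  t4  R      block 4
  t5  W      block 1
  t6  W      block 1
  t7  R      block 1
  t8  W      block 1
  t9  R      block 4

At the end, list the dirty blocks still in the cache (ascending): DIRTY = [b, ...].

0: R B5 -> L1 miss  d=-]
1: W B4 -> L0 miss  d=D]
2: R B3 -> L1 miss  d=-]
3: R B0 -> L0 miss wb->B4  d=-]
4: R B4 -> L0 miss  d=-]
5: W B1 -> L1 miss  d=D]
6: W B1 -> L1 hit  d=D]
7: R B1 -> L1 hit  d=D]
8: W B1 -> L1 hit  d=D]
9: R B4 -> L0 hit  d=-]

DIRTY = [1]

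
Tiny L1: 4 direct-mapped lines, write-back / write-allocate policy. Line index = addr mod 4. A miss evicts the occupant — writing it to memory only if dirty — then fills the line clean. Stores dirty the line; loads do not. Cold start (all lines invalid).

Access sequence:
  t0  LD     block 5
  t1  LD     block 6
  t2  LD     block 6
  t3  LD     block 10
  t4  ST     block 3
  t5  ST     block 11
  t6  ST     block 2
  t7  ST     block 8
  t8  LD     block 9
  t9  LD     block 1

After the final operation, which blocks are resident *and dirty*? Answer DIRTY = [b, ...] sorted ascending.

DIRTY = [2, 8, 11]

0: R B5 -> L1 miss  d=-]
1: R B6 -> L2 miss  d=-]
2: R B6 -> L2 hit  d=-]
3: R B10 -> L2 miss  d=-]
4: W B3 -> L3 miss  d=D]
5: W B11 -> L3 miss wb->B3  d=D]
6: W B2 -> L2 miss  d=D]
7: W B8 -> L0 miss  d=D]
8: R B9 -> L1 miss  d=-]
9: R B1 -> L1 miss  d=-]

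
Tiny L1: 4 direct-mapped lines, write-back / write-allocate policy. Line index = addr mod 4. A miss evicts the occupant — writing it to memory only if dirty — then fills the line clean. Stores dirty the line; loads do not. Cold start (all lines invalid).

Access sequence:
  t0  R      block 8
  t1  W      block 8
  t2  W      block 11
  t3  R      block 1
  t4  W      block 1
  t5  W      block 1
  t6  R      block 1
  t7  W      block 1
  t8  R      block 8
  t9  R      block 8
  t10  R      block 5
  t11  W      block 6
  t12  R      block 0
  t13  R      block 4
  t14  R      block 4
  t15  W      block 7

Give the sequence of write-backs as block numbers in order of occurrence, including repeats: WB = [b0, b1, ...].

0: R B8 -> L0 miss  d=-]
1: W B8 -> L0 hit  d=D]
2: W B11 -> L3 miss  d=D]
3: R B1 -> L1 miss  d=-]
4: W B1 -> L1 hit  d=D]
5: W B1 -> L1 hit  d=D]
6: R B1 -> L1 hit  d=D]
7: W B1 -> L1 hit  d=D]
8: R B8 -> L0 hit  d=D]
9: R B8 -> L0 hit  d=D]
10: R B5 -> L1 miss wb->B1  d=-]
11: W B6 -> L2 miss  d=D]
12: R B0 -> L0 miss wb->B8  d=-]
13: R B4 -> L0 miss  d=-]
14: R B4 -> L0 hit  d=-]
15: W B7 -> L3 miss wb->B11  d=D]

WB = [1, 8, 11]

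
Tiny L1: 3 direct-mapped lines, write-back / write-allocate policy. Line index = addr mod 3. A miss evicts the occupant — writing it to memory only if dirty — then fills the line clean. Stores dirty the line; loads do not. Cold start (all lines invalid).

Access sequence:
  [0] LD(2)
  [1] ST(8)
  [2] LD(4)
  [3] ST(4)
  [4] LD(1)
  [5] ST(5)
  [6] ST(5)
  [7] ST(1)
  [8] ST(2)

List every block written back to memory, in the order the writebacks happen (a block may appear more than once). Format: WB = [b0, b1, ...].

WB = [4, 8, 5]

0: R B2 -> L2 miss  d=-]
1: W B8 -> L2 miss  d=D]
2: R B4 -> L1 miss  d=-]
3: W B4 -> L1 hit  d=D]
4: R B1 -> L1 miss wb->B4  d=-]
5: W B5 -> L2 miss wb->B8  d=D]
6: W B5 -> L2 hit  d=D]
7: W B1 -> L1 hit  d=D]
8: W B2 -> L2 miss wb->B5  d=D]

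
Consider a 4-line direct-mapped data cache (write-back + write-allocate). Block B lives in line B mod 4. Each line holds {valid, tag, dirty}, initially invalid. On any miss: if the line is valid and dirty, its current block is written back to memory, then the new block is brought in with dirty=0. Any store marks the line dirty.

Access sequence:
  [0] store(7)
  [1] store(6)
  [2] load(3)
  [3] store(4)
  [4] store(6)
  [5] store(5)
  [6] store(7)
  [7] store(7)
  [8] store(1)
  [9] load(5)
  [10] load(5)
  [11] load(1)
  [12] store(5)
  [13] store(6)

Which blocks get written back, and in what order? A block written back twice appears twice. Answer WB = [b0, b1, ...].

0: W B7 → L3 miss [D]
1: W B6 → L2 miss [D]
2: R B3 → L3 miss wb→B7 [-]
3: W B4 → L0 miss [D]
4: W B6 → L2 hit [D]
5: W B5 → L1 miss [D]
6: W B7 → L3 miss [D]
7: W B7 → L3 hit [D]
8: W B1 → L1 miss wb→B5 [D]
9: R B5 → L1 miss wb→B1 [-]
10: R B5 → L1 hit [-]
11: R B1 → L1 miss [-]
12: W B5 → L1 miss [D]
13: W B6 → L2 hit [D]

WB = [7, 5, 1]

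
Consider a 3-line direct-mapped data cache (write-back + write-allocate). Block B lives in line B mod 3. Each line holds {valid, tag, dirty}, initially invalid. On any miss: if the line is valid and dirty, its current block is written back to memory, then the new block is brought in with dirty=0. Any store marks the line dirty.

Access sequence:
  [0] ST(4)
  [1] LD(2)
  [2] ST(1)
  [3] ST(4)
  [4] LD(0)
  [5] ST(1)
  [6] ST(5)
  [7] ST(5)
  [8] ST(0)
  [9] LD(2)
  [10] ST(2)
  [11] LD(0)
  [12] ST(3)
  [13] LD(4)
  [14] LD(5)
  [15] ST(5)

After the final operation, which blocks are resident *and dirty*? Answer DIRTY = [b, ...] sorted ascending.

DIRTY = [3, 5]

0: W B4 -> L1 miss  d=D]
1: R B2 -> L2 miss  d=-]
2: W B1 -> L1 miss wb->B4  d=D]
3: W B4 -> L1 miss wb->B1  d=D]
4: R B0 -> L0 miss  d=-]
5: W B1 -> L1 miss wb->B4  d=D]
6: W B5 -> L2 miss  d=D]
7: W B5 -> L2 hit  d=D]
8: W B0 -> L0 hit  d=D]
9: R B2 -> L2 miss wb->B5  d=-]
10: W B2 -> L2 hit  d=D]
11: R B0 -> L0 hit  d=D]
12: W B3 -> L0 miss wb->B0  d=D]
13: R B4 -> L1 miss wb->B1  d=-]
14: R B5 -> L2 miss wb->B2  d=-]
15: W B5 -> L2 hit  d=D]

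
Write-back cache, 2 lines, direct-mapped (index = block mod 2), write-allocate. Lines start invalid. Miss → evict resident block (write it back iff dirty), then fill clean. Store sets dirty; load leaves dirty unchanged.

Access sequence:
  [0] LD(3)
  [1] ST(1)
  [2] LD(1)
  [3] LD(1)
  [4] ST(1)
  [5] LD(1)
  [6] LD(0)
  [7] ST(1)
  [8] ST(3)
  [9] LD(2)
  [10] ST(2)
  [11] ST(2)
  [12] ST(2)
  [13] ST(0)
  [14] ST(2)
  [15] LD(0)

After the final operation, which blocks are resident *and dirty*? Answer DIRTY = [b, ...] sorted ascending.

0: R B3 -> L1 miss  d=-]
1: W B1 -> L1 miss  d=D]
2: R B1 -> L1 hit  d=D]
3: R B1 -> L1 hit  d=D]
4: W B1 -> L1 hit  d=D]
5: R B1 -> L1 hit  d=D]
6: R B0 -> L0 miss  d=-]
7: W B1 -> L1 hit  d=D]
8: W B3 -> L1 miss wb->B1  d=D]
9: R B2 -> L0 miss  d=-]
10: W B2 -> L0 hit  d=D]
11: W B2 -> L0 hit  d=D]
12: W B2 -> L0 hit  d=D]
13: W B0 -> L0 miss wb->B2  d=D]
14: W B2 -> L0 miss wb->B0  d=D]
15: R B0 -> L0 miss wb->B2  d=-]

DIRTY = [3]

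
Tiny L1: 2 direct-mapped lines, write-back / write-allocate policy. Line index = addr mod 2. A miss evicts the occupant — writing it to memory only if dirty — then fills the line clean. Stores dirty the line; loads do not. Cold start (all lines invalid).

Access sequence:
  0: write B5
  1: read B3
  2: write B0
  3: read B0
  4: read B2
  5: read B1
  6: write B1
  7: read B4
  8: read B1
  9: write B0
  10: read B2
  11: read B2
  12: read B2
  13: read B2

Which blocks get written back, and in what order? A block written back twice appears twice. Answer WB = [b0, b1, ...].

WB = [5, 0, 0]

  0 | W B5 → L1 miss [D]
  1 | R B3 → L1 miss wb→B5 [-]
  2 | W B0 → L0 miss [D]
  3 | R B0 → L0 hit [D]
  4 | R B2 → L0 miss wb→B0 [-]
  5 | R B1 → L1 miss [-]
  6 | W B1 → L1 hit [D]
  7 | R B4 → L0 miss [-]
  8 | R B1 → L1 hit [D]
  9 | W B0 → L0 miss [D]
  10 | R B2 → L0 miss wb→B0 [-]
  11 | R B2 → L0 hit [-]
  12 | R B2 → L0 hit [-]
  13 | R B2 → L0 hit [-]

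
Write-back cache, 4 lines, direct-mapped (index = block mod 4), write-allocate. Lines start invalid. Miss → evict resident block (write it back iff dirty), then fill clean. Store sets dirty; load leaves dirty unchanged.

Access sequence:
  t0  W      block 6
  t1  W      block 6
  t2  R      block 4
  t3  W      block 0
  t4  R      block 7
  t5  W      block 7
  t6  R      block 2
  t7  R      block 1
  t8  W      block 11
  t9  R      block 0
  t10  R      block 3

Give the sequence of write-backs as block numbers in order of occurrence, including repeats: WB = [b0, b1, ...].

WB = [6, 7, 11]

0: W B6 -> L2 miss  d=D]
1: W B6 -> L2 hit  d=D]
2: R B4 -> L0 miss  d=-]
3: W B0 -> L0 miss  d=D]
4: R B7 -> L3 miss  d=-]
5: W B7 -> L3 hit  d=D]
6: R B2 -> L2 miss wb->B6  d=-]
7: R B1 -> L1 miss  d=-]
8: W B11 -> L3 miss wb->B7  d=D]
9: R B0 -> L0 hit  d=D]
10: R B3 -> L3 miss wb->B11  d=-]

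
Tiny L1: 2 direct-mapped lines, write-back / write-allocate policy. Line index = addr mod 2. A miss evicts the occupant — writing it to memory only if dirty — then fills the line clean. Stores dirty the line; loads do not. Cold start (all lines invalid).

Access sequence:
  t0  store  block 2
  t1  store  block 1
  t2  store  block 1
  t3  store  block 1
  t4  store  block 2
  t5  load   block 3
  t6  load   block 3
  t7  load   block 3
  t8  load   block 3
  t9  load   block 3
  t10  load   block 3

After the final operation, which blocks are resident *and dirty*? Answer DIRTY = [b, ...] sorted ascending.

0: W B2 -> L0 miss  d=D]
1: W B1 -> L1 miss  d=D]
2: W B1 -> L1 hit  d=D]
3: W B1 -> L1 hit  d=D]
4: W B2 -> L0 hit  d=D]
5: R B3 -> L1 miss wb->B1  d=-]
6: R B3 -> L1 hit  d=-]
7: R B3 -> L1 hit  d=-]
8: R B3 -> L1 hit  d=-]
9: R B3 -> L1 hit  d=-]
10: R B3 -> L1 hit  d=-]

DIRTY = [2]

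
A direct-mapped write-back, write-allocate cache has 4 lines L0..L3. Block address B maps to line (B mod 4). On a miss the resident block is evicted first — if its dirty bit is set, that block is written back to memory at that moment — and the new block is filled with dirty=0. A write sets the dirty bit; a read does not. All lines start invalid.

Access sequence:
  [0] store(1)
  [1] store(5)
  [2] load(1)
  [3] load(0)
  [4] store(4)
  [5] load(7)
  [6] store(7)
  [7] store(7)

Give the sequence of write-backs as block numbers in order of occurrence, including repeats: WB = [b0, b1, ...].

0: W B1 -> L1 miss  d=D]
1: W B5 -> L1 miss wb->B1  d=D]
2: R B1 -> L1 miss wb->B5  d=-]
3: R B0 -> L0 miss  d=-]
4: W B4 -> L0 miss  d=D]
5: R B7 -> L3 miss  d=-]
6: W B7 -> L3 hit  d=D]
7: W B7 -> L3 hit  d=D]

WB = [1, 5]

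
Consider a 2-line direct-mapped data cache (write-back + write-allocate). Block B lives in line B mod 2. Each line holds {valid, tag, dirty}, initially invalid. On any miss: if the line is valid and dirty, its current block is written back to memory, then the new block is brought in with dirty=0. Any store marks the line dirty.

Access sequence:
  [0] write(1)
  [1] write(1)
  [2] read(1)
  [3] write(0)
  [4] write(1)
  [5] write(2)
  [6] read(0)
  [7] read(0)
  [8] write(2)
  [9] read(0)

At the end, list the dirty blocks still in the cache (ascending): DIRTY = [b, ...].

  0 | W B1 → L1 miss [D]
  1 | W B1 → L1 hit [D]
  2 | R B1 → L1 hit [D]
  3 | W B0 → L0 miss [D]
  4 | W B1 → L1 hit [D]
  5 | W B2 → L0 miss wb→B0 [D]
  6 | R B0 → L0 miss wb→B2 [-]
  7 | R B0 → L0 hit [-]
  8 | W B2 → L0 miss [D]
  9 | R B0 → L0 miss wb→B2 [-]

DIRTY = [1]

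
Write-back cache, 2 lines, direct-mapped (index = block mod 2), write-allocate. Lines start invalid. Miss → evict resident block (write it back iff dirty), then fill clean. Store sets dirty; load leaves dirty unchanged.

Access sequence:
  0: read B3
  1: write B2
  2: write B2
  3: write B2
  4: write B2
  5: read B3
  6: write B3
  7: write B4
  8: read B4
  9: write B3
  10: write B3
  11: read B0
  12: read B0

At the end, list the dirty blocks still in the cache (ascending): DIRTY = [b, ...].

  0 | R B3 → L1 miss [-]
  1 | W B2 → L0 miss [D]
  2 | W B2 → L0 hit [D]
  3 | W B2 → L0 hit [D]
  4 | W B2 → L0 hit [D]
  5 | R B3 → L1 hit [-]
  6 | W B3 → L1 hit [D]
  7 | W B4 → L0 miss wb→B2 [D]
  8 | R B4 → L0 hit [D]
  9 | W B3 → L1 hit [D]
  10 | W B3 → L1 hit [D]
  11 | R B0 → L0 miss wb→B4 [-]
  12 | R B0 → L0 hit [-]

DIRTY = [3]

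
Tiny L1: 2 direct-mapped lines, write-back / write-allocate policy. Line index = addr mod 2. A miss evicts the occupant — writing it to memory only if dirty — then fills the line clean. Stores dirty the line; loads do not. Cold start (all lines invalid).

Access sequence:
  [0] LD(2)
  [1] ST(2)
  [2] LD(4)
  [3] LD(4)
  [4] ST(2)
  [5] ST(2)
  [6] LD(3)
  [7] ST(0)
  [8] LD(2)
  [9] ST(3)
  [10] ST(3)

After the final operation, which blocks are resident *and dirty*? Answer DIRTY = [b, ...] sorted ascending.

0: R B2 → L0 miss [-]
1: W B2 → L0 hit [D]
2: R B4 → L0 miss wb→B2 [-]
3: R B4 → L0 hit [-]
4: W B2 → L0 miss [D]
5: W B2 → L0 hit [D]
6: R B3 → L1 miss [-]
7: W B0 → L0 miss wb→B2 [D]
8: R B2 → L0 miss wb→B0 [-]
9: W B3 → L1 hit [D]
10: W B3 → L1 hit [D]

DIRTY = [3]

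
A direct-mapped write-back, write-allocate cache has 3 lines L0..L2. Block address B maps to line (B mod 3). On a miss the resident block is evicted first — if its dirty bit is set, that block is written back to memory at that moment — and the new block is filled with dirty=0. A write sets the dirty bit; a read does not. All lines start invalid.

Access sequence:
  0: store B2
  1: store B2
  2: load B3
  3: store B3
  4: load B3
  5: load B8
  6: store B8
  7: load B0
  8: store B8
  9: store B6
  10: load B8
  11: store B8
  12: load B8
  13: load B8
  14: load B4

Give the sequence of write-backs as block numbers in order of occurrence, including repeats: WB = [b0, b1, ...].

  0 | W B2 → L2 miss [D]
  1 | W B2 → L2 hit [D]
  2 | R B3 → L0 miss [-]
  3 | W B3 → L0 hit [D]
  4 | R B3 → L0 hit [D]
  5 | R B8 → L2 miss wb→B2 [-]
  6 | W B8 → L2 hit [D]
  7 | R B0 → L0 miss wb→B3 [-]
  8 | W B8 → L2 hit [D]
  9 | W B6 → L0 miss [D]
  10 | R B8 → L2 hit [D]
  11 | W B8 → L2 hit [D]
  12 | R B8 → L2 hit [D]
  13 | R B8 → L2 hit [D]
  14 | R B4 → L1 miss [-]

WB = [2, 3]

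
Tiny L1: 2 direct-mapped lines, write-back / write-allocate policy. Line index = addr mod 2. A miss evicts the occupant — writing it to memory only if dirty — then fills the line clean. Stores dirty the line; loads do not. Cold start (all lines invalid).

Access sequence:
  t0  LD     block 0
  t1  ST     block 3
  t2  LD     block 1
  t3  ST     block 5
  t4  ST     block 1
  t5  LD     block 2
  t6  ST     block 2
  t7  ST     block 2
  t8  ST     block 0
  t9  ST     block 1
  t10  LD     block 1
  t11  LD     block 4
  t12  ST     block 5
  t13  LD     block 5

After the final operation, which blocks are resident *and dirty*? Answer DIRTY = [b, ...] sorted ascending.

DIRTY = [5]

0: R B0 -> L0 miss  d=-]
1: W B3 -> L1 miss  d=D]
2: R B1 -> L1 miss wb->B3  d=-]
3: W B5 -> L1 miss  d=D]
4: W B1 -> L1 miss wb->B5  d=D]
5: R B2 -> L0 miss  d=-]
6: W B2 -> L0 hit  d=D]
7: W B2 -> L0 hit  d=D]
8: W B0 -> L0 miss wb->B2  d=D]
9: W B1 -> L1 hit  d=D]
10: R B1 -> L1 hit  d=D]
11: R B4 -> L0 miss wb->B0  d=-]
12: W B5 -> L1 miss wb->B1  d=D]
13: R B5 -> L1 hit  d=D]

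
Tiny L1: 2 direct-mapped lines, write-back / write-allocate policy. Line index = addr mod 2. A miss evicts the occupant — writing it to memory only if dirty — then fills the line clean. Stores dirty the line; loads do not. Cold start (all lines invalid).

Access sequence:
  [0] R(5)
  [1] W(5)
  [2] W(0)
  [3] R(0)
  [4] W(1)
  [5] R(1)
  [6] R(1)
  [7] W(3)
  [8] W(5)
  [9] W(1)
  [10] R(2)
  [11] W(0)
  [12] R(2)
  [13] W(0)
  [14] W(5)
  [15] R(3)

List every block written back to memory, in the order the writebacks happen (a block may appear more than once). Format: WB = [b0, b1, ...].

WB = [5, 1, 3, 5, 0, 0, 1, 5]

0: R B5 -> L1 miss  d=-]
1: W B5 -> L1 hit  d=D]
2: W B0 -> L0 miss  d=D]
3: R B0 -> L0 hit  d=D]
4: W B1 -> L1 miss wb->B5  d=D]
5: R B1 -> L1 hit  d=D]
6: R B1 -> L1 hit  d=D]
7: W B3 -> L1 miss wb->B1  d=D]
8: W B5 -> L1 miss wb->B3  d=D]
9: W B1 -> L1 miss wb->B5  d=D]
10: R B2 -> L0 miss wb->B0  d=-]
11: W B0 -> L0 miss  d=D]
12: R B2 -> L0 miss wb->B0  d=-]
13: W B0 -> L0 miss  d=D]
14: W B5 -> L1 miss wb->B1  d=D]
15: R B3 -> L1 miss wb->B5  d=-]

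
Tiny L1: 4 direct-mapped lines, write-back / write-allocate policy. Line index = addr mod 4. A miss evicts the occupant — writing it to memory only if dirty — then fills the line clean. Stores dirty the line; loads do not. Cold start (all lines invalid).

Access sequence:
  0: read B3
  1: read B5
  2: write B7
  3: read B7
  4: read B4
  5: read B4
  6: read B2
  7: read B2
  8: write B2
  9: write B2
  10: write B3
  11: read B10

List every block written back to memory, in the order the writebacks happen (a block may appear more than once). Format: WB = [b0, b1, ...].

WB = [7, 2]

0: R B3 → L3 miss [-]
1: R B5 → L1 miss [-]
2: W B7 → L3 miss [D]
3: R B7 → L3 hit [D]
4: R B4 → L0 miss [-]
5: R B4 → L0 hit [-]
6: R B2 → L2 miss [-]
7: R B2 → L2 hit [-]
8: W B2 → L2 hit [D]
9: W B2 → L2 hit [D]
10: W B3 → L3 miss wb→B7 [D]
11: R B10 → L2 miss wb→B2 [-]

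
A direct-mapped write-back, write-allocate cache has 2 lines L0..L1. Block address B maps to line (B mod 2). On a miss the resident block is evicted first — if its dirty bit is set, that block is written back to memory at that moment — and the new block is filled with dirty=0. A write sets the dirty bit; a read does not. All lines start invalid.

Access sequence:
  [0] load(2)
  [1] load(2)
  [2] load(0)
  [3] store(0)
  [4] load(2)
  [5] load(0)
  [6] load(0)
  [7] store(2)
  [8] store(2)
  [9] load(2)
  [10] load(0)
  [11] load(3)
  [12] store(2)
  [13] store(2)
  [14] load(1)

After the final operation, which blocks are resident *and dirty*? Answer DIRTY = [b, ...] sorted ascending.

DIRTY = [2]

  0 | R B2 → L0 miss [-]
  1 | R B2 → L0 hit [-]
  2 | R B0 → L0 miss [-]
  3 | W B0 → L0 hit [D]
  4 | R B2 → L0 miss wb→B0 [-]
  5 | R B0 → L0 miss [-]
  6 | R B0 → L0 hit [-]
  7 | W B2 → L0 miss [D]
  8 | W B2 → L0 hit [D]
  9 | R B2 → L0 hit [D]
  10 | R B0 → L0 miss wb→B2 [-]
  11 | R B3 → L1 miss [-]
  12 | W B2 → L0 miss [D]
  13 | W B2 → L0 hit [D]
  14 | R B1 → L1 miss [-]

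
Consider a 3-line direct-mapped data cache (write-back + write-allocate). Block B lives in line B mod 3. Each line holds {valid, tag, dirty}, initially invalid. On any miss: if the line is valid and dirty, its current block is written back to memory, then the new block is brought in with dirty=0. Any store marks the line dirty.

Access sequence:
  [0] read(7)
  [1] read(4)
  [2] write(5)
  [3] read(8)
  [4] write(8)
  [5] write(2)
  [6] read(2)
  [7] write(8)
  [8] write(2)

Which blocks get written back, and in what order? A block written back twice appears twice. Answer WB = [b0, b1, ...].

WB = [5, 8, 2, 8]

0: R B7 → L1 miss [-]
1: R B4 → L1 miss [-]
2: W B5 → L2 miss [D]
3: R B8 → L2 miss wb→B5 [-]
4: W B8 → L2 hit [D]
5: W B2 → L2 miss wb→B8 [D]
6: R B2 → L2 hit [D]
7: W B8 → L2 miss wb→B2 [D]
8: W B2 → L2 miss wb→B8 [D]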